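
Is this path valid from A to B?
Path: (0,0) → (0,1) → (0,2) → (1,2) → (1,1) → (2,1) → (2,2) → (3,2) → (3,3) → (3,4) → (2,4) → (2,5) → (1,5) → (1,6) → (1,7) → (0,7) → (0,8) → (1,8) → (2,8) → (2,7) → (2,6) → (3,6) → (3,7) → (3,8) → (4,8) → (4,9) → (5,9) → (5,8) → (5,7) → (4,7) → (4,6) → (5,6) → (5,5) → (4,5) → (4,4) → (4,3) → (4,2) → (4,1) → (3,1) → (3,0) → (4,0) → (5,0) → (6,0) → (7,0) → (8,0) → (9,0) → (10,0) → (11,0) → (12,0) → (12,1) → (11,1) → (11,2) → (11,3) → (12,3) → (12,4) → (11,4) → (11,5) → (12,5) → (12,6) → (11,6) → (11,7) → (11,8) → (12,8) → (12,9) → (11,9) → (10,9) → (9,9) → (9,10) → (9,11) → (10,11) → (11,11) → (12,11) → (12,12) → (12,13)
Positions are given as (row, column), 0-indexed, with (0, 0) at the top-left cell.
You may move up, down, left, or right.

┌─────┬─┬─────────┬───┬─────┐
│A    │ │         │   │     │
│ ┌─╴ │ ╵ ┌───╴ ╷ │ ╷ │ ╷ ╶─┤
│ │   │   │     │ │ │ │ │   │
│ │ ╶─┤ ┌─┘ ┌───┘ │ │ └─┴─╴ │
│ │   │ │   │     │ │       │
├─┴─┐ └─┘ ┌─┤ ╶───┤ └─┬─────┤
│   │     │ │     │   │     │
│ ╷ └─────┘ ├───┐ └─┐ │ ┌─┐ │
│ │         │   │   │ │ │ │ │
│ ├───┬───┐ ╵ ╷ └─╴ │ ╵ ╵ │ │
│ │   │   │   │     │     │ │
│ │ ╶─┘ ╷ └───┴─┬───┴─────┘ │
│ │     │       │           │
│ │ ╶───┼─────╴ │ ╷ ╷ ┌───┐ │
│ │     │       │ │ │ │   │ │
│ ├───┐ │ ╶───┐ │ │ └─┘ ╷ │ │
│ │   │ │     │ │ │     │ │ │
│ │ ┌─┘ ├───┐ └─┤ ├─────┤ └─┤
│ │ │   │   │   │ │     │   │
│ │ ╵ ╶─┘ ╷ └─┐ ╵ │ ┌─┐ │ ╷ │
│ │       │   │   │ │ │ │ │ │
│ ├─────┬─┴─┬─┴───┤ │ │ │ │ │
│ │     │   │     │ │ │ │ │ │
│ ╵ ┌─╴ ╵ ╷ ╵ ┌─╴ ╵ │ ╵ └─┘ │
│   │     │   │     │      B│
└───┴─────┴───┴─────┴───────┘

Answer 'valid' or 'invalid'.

Checking path validity:
Result: All consecutive moves are passable.

valid

Correct solution:

┌─────┬─┬─────────┬───┬─────┐
│A → ↓│ │      ↱ ↓│   │     │
│ ┌─╴ │ ╵ ┌───╴ ╷ │ ╷ │ ╷ ╶─┤
│ │↓ ↲│   │↱ → ↑│↓│ │ │ │   │
│ │ ╶─┤ ┌─┘ ┌───┘ │ │ └─┴─╴ │
│ │↳ ↓│ │↱ ↑│↓ ← ↲│ │       │
├─┴─┐ └─┘ ┌─┤ ╶───┤ └─┬─────┤
│↓ ↰│↳ → ↑│ │↳ → ↓│   │     │
│ ╷ └─────┘ ├───┐ └─┐ │ ┌─┐ │
│↓│↑ ← ← ← ↰│↓ ↰│↳ ↓│ │ │ │ │
│ ├───┬───┐ ╵ ╷ └─╴ │ ╵ ╵ │ │
│↓│   │   │↑ ↲│↑ ← ↲│     │ │
│ │ ╶─┘ ╷ └───┴─┬───┴─────┘ │
│↓│     │       │           │
│ │ ╶───┼─────╴ │ ╷ ╷ ┌───┐ │
│↓│     │       │ │ │ │   │ │
│ ├───┐ │ ╶───┐ │ │ └─┘ ╷ │ │
│↓│   │ │     │ │ │     │ │ │
│ │ ┌─┘ ├───┐ └─┤ ├─────┤ └─┤
│↓│ │   │   │   │ │↱ → ↓│   │
│ │ ╵ ╶─┘ ╷ └─┐ ╵ │ ┌─┐ │ ╷ │
│↓│       │   │   │↑│ │↓│ │ │
│ ├─────┬─┴─┬─┴───┤ │ │ │ │ │
│↓│↱ → ↓│↱ ↓│↱ → ↓│↑│ │↓│ │ │
│ ╵ ┌─╴ ╵ ╷ ╵ ┌─╴ ╵ │ ╵ └─┘ │
│↳ ↑│  ↳ ↑│↳ ↑│  ↳ ↑│  ↳ → B│
└───┴─────┴───┴─────┴───────┘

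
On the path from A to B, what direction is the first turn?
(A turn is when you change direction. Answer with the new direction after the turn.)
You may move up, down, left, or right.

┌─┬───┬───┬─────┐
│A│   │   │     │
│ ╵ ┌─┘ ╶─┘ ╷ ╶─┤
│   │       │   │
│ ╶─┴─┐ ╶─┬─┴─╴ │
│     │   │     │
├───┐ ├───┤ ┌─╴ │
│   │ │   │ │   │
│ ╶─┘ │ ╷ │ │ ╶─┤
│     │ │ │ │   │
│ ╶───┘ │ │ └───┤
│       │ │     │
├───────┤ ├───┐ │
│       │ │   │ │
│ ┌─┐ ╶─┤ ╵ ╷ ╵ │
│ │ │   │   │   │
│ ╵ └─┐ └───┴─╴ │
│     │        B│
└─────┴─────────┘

Directions: down, down, right, right, down, down, left, left, down, right, right, right, up, up, right, down, down, down, down, right, up, right, down, right, down
First turn direction: right

Solution:

┌─┬───┬───┬─────┐
│A│   │   │     │
│ ╵ ┌─┘ ╶─┘ ╷ ╶─┤
│↓  │       │   │
│ ╶─┴─┐ ╶─┬─┴─╴ │
│↳ → ↓│   │     │
├───┐ ├───┤ ┌─╴ │
│   │↓│↱ ↓│ │   │
│ ╶─┘ │ ╷ │ │ ╶─┤
│↓ ← ↲│↑│↓│ │   │
│ ╶───┘ │ │ └───┤
│↳ → → ↑│↓│     │
├───────┤ ├───┐ │
│       │↓│↱ ↓│ │
│ ┌─┐ ╶─┤ ╵ ╷ ╵ │
│ │ │   │↳ ↑│↳ ↓│
│ ╵ └─┐ └───┴─╴ │
│     │        B│
└─────┴─────────┘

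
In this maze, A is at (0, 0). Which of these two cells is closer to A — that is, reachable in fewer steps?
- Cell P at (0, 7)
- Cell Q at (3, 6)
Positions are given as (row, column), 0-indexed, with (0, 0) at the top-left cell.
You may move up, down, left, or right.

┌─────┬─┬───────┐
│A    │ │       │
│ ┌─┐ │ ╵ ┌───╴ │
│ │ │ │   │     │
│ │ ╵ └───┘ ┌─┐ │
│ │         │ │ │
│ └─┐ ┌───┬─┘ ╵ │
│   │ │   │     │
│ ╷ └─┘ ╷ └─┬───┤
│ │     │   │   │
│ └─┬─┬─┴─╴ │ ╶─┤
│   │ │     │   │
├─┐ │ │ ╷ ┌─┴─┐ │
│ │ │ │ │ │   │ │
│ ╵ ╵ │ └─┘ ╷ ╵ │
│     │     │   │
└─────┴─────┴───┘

Shortest path A → P at (0, 7): 11 steps
Shortest path A → Q at (3, 6): 13 steps

P is closer (11 steps vs 13 steps).

Path to P:

┌─────┬─┬───────┐
│A → ↓│ │      P│
│ ┌─┐ │ ╵ ┌───╴ │
│ │ │↓│   │↱ → ↑│
│ │ ╵ └───┘ ┌─┐ │
│ │  ↳ → → ↑│ │ │
│ └─┐ ┌───┬─┘ ╵ │
│   │ │   │     │
│ ╷ └─┘ ╷ └─┬───┤
│ │     │   │   │
│ └─┬─┬─┴─╴ │ ╶─┤
│   │ │     │   │
├─┐ │ │ ╷ ┌─┴─┐ │
│ │ │ │ │ │   │ │
│ ╵ ╵ │ └─┘ ╷ ╵ │
│     │     │   │
└─────┴─────┴───┘

Path to Q:

┌─────┬─┬───────┐
│A → ↓│ │       │
│ ┌─┐ │ ╵ ┌───╴ │
│ │ │↓│   │↱ → ↓│
│ │ ╵ └───┘ ┌─┐ │
│ │  ↳ → → ↑│ │↓│
│ └─┐ ┌───┬─┘ ╵ │
│   │ │   │  Q ↲│
│ ╷ └─┘ ╷ └─┬───┤
│ │     │   │   │
│ └─┬─┬─┴─╴ │ ╶─┤
│   │ │     │   │
├─┐ │ │ ╷ ┌─┴─┐ │
│ │ │ │ │ │   │ │
│ ╵ ╵ │ └─┘ ╷ ╵ │
│     │     │   │
└─────┴─────┴───┘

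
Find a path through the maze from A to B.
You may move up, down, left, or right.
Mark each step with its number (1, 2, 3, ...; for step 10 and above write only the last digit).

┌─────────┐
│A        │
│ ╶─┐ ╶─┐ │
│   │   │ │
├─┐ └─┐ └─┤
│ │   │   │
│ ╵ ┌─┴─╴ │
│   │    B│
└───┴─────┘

Finding the shortest path through the maze:
Path length: 7 steps
Directions: right → right → down → right → down → right → down

Solution:

┌─────────┐
│A 1 2    │
│ ╶─┐ ╶─┐ │
│   │3 4│ │
├─┐ └─┐ └─┤
│ │   │5 6│
│ ╵ ┌─┴─╴ │
│   │    B│
└───┴─────┘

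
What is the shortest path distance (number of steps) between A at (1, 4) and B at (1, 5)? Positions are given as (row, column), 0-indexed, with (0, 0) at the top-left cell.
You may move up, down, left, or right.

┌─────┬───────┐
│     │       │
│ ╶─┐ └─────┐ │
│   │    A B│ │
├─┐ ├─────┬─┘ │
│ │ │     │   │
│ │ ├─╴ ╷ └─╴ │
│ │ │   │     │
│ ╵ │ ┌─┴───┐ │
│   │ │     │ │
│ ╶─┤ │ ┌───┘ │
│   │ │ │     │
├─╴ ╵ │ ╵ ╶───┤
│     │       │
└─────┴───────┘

Finding path from (1, 4) to (1, 5):
Path: (1,4) → (1,5)
Distance: 1 steps

Solution:

┌─────┬───────┐
│     │       │
│ ╶─┐ └─────┐ │
│   │    A B│ │
├─┐ ├─────┬─┘ │
│ │ │     │   │
│ │ ├─╴ ╷ └─╴ │
│ │ │   │     │
│ ╵ │ ┌─┴───┐ │
│   │ │     │ │
│ ╶─┤ │ ┌───┘ │
│   │ │ │     │
├─╴ ╵ │ ╵ ╶───┤
│     │       │
└─────┴───────┘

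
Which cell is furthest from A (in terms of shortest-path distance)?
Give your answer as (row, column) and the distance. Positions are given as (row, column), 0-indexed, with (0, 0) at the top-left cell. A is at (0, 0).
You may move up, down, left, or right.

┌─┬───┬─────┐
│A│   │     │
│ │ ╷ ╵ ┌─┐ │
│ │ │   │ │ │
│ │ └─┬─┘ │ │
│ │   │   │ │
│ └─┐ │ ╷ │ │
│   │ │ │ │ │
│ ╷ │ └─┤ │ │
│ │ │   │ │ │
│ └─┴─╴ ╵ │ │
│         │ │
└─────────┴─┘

Computing BFS distances from A to all cells:
Furthest cell: (5, 5)
Distance: 26 steps

Path from A to the furthest cell:

┌─┬───┬─────┐
│A│↱ ↓│↱ → ↓│
│ │ ╷ ╵ ┌─┐ │
│↓│↑│↳ ↑│ │↓│
│ │ └─┬─┘ │ │
│↓│↑ ↰│   │↓│
│ └─┐ │ ╷ │ │
│↓  │↑│ │ │↓│
│ ╷ │ └─┤ │ │
│↓│ │↑ ↰│ │↓│
│ └─┴─╴ ╵ │ │
│↳ → → ↑  │B│
└─────────┴─┘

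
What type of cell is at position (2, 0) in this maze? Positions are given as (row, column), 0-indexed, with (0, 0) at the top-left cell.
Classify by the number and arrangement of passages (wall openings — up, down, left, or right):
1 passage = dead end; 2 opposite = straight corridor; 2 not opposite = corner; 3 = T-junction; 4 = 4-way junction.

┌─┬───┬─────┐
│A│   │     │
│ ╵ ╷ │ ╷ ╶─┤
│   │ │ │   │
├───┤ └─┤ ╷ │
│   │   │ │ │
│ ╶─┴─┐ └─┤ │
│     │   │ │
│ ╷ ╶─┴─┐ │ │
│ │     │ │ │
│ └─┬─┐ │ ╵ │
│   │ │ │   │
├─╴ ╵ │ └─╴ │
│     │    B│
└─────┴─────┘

Checking cell at (2, 0):
Number of passages: 2
Cell type: corner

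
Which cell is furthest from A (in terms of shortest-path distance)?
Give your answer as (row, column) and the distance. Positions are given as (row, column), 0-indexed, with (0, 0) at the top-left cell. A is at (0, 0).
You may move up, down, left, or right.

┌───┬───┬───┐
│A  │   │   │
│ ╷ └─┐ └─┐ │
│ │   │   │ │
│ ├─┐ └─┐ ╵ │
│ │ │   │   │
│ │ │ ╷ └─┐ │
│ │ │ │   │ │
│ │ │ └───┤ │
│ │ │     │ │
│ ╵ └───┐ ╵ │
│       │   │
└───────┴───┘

Computing BFS distances from A to all cells:
Furthest cell: (0, 2)
Distance: 18 steps

Path from A to the furthest cell:

┌───┬───┬───┐
│A ↓│B ↰│   │
│ ╷ └─┐ └─┐ │
│ │↳ ↓│↑ ↰│ │
│ ├─┐ └─┐ ╵ │
│ │ │↓  │↑ ↰│
│ │ │ ╷ └─┐ │
│ │ │↓│   │↑│
│ │ │ └───┤ │
│ │ │↳ → ↓│↑│
│ ╵ └───┐ ╵ │
│       │↳ ↑│
└───────┴───┘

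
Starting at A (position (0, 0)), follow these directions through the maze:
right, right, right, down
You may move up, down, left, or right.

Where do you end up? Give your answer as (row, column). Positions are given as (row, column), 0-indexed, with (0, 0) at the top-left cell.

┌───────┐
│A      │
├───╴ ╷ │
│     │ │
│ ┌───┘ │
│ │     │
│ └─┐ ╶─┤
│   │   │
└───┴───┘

Following directions step by step:
Start: (0, 0)
  right: (0, 0) → (0, 1)
  right: (0, 1) → (0, 2)
  right: (0, 2) → (0, 3)
  down: (0, 3) → (1, 3)
Final position: (1, 3)

Path taken:

┌───────┐
│A → → ↓│
├───╴ ╷ │
│     │B│
│ ┌───┘ │
│ │     │
│ └─┐ ╶─┤
│   │   │
└───┴───┘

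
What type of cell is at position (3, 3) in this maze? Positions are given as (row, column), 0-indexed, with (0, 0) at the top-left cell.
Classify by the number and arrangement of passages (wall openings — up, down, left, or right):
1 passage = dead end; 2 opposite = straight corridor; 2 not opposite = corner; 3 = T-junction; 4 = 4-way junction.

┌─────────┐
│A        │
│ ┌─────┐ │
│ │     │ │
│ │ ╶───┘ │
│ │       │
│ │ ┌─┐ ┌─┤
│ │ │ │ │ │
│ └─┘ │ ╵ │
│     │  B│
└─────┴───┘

Checking cell at (3, 3):
Number of passages: 2
Cell type: straight corridor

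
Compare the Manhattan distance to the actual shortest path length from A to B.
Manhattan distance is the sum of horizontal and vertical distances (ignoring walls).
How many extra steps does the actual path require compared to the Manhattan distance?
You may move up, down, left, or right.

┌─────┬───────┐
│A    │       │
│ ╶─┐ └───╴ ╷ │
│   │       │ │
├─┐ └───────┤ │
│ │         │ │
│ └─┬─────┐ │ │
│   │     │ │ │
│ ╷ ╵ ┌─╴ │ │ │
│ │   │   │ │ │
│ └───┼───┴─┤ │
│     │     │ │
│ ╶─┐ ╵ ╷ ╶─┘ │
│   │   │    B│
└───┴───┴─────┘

Manhattan distance: |6 - 0| + |6 - 0| = 12
Actual path length: 14
Extra steps: 14 - 12 = 2

Solution:

┌─────┬───────┐
│A → ↓│    ↱ ↓│
│ ╶─┐ └───╴ ╷ │
│   │↳ → → ↑│↓│
├─┐ └───────┤ │
│ │         │↓│
│ └─┬─────┐ │ │
│   │     │ │↓│
│ ╷ ╵ ┌─╴ │ │ │
│ │   │   │ │↓│
│ └───┼───┴─┤ │
│     │     │↓│
│ ╶─┐ ╵ ╷ ╶─┘ │
│   │   │    B│
└───┴───┴─────┘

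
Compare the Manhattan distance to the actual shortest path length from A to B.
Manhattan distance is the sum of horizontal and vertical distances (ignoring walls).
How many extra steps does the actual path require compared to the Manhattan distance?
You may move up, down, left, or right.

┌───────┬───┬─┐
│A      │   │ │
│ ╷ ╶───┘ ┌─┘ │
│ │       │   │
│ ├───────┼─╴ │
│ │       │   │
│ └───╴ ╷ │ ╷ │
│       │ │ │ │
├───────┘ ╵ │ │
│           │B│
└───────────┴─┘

Manhattan distance: |4 - 0| + |6 - 0| = 10
Actual path length: 16
Extra steps: 16 - 10 = 6

Solution:

┌───────┬───┬─┐
│A      │   │ │
│ ╷ ╶───┘ ┌─┘ │
│↓│       │   │
│ ├───────┼─╴ │
│↓│    ↱ ↓│↱ ↓│
│ └───╴ ╷ │ ╷ │
│↳ → → ↑│↓│↑│↓│
├───────┘ ╵ │ │
│        ↳ ↑│B│
└───────────┴─┘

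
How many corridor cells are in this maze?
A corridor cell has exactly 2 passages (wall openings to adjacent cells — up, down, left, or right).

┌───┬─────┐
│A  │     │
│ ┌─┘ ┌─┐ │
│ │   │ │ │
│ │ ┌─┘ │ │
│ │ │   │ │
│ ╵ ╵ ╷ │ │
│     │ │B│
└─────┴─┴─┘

Counting cells with exactly 2 passages:
Total corridor cells: 14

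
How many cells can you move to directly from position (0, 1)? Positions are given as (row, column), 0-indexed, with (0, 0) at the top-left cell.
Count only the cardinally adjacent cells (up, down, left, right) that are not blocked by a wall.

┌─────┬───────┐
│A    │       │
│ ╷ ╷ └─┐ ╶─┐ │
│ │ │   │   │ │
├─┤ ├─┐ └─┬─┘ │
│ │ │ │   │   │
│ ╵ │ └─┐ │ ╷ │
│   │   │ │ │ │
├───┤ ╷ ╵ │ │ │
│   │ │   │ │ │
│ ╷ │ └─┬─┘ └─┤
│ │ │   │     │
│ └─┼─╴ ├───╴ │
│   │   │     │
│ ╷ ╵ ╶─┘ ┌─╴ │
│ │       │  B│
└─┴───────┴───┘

Checking passable neighbors of (0, 1):
Neighbors: (1, 1), (0, 0), (0, 2)
Count: 3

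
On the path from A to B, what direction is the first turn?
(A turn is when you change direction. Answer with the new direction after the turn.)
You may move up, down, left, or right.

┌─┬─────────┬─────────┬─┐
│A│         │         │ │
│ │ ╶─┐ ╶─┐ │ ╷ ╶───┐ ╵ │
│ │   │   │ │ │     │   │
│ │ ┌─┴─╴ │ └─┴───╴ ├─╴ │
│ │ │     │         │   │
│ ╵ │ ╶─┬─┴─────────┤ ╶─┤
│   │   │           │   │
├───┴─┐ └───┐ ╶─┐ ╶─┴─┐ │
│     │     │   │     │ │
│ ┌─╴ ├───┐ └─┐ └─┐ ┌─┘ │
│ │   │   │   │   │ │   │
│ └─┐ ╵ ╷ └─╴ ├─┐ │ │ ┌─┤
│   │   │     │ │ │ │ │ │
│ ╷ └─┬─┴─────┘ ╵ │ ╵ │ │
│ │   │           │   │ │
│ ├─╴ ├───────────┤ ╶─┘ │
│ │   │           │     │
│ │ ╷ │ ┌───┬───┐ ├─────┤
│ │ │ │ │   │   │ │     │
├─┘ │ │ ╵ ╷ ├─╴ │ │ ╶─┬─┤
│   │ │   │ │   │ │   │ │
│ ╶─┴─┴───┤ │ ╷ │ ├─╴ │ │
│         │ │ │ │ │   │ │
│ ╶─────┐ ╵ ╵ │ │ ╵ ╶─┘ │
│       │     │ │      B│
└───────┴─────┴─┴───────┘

Directions: down, down, down, right, up, up, up, right, right, down, right, down, left, left, down, right, down, right, right, down, right, down, left, left, up, left, down, left, up, up, left, left, down, down, right, down, right, down, left, down, down, left, down, right, right, right, right, down, right, up, up, up, left, down, left, up, up, right, right, right, right, right, down, down, down, down, right, right, right
First turn direction: right

Solution:

┌─┬─────────┬─────────┬─┐
│A│↱ → ↓    │         │ │
│ │ ╶─┐ ╶─┐ │ ╷ ╶───┐ ╵ │
│↓│↑  │↳ ↓│ │ │     │   │
│ │ ┌─┴─╴ │ └─┴───╴ ├─╴ │
│↓│↑│↓ ← ↲│         │   │
│ ╵ │ ╶─┬─┴─────────┤ ╶─┤
│↳ ↑│↳ ↓│           │   │
├───┴─┐ └───┐ ╶─┐ ╶─┴─┐ │
│↓ ← ↰│↳ → ↓│   │     │ │
│ ┌─╴ ├───┐ └─┐ └─┐ ┌─┘ │
│↓│  ↑│↓ ↰│↳ ↓│   │ │   │
│ └─┐ ╵ ╷ └─╴ ├─┐ │ │ ┌─┤
│↳ ↓│↑ ↲│↑ ← ↲│ │ │ │ │ │
│ ╷ └─┬─┴─────┘ ╵ │ ╵ │ │
│ │↳ ↓│           │   │ │
│ ├─╴ ├───────────┤ ╶─┘ │
│ │↓ ↲│↱ → → → → ↓│     │
│ │ ╷ │ ┌───┬───┐ ├─────┤
│ │↓│ │↑│↓ ↰│   │↓│     │
├─┘ │ │ ╵ ╷ ├─╴ │ │ ╶─┬─┤
│↓ ↲│ │↑ ↲│↑│   │↓│   │ │
│ ╶─┴─┴───┤ │ ╷ │ ├─╴ │ │
│↳ → → → ↓│↑│ │ │↓│   │ │
│ ╶─────┐ ╵ ╵ │ │ ╵ ╶─┘ │
│       │↳ ↑  │ │↳ → → B│
└───────┴─────┴─┴───────┘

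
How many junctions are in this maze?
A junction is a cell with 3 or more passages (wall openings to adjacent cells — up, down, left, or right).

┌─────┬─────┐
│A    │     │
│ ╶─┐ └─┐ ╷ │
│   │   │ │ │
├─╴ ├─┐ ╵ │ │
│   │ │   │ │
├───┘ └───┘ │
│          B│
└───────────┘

Checking each cell for number of passages:

Junctions found (3+ passages):
  (0, 4): 3 passages
  (3, 2): 3 passages
Total junctions: 2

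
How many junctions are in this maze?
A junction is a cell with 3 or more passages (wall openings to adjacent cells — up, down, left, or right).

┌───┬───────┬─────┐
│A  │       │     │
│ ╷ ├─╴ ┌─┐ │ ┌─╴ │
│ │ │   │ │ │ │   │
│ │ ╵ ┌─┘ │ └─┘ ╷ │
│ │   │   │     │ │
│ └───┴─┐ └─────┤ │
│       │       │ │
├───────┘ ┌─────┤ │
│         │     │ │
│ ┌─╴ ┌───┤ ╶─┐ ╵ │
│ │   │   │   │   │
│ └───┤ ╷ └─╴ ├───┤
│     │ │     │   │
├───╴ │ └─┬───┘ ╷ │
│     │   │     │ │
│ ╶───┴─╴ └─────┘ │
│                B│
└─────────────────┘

Checking each cell for number of passages:

Junctions found (3+ passages):
  (0, 3): 3 passages
  (1, 8): 3 passages
  (2, 4): 3 passages
  (3, 4): 3 passages
  (4, 2): 3 passages
  (8, 4): 3 passages
Total junctions: 6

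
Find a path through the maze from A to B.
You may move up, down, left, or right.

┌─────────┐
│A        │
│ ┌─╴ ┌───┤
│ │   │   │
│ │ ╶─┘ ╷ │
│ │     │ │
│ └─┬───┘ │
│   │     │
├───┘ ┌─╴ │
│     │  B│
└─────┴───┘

Finding the shortest path through the maze:
Path length: 12 steps
Directions: right → right → down → left → down → right → right → up → right → down → down → down

Solution:

┌─────────┐
│A → ↓    │
│ ┌─╴ ┌───┤
│ │↓ ↲│↱ ↓│
│ │ ╶─┘ ╷ │
│ │↳ → ↑│↓│
│ └─┬───┘ │
│   │    ↓│
├───┘ ┌─╴ │
│     │  B│
└─────┴───┘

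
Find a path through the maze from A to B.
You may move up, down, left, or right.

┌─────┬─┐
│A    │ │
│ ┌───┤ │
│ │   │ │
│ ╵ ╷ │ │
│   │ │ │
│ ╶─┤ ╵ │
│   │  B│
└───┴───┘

Finding the shortest path through the maze:
Path length: 8 steps
Directions: down → down → right → up → right → down → down → right

Solution:

┌─────┬─┐
│A    │ │
│ ┌───┤ │
│↓│↱ ↓│ │
│ ╵ ╷ │ │
│↳ ↑│↓│ │
│ ╶─┤ ╵ │
│   │↳ B│
└───┴───┘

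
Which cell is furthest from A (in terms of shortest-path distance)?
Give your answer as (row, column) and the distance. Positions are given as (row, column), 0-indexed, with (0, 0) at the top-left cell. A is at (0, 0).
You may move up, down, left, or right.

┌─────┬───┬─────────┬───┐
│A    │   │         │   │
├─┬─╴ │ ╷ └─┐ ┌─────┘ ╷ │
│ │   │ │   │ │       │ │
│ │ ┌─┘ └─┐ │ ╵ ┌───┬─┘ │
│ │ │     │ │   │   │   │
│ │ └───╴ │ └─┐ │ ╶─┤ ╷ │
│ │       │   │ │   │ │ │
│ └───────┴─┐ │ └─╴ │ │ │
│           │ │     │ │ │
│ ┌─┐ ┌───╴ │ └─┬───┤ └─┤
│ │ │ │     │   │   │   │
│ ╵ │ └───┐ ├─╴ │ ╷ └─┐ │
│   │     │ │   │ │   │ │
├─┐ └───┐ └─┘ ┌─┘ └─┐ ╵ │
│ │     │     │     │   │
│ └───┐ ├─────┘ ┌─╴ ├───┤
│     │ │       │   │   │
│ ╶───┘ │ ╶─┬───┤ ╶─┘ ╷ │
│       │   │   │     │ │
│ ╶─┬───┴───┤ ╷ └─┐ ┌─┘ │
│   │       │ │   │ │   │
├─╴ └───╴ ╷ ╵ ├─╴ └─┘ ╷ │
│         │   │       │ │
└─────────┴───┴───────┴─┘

Computing BFS distances from A to all cells:
Furthest cell: (2, 9)
Distance: 105 steps

Path from A to the furthest cell:

┌─────┬───┬─────────┬───┐
│A → ↓│↱ ↓│         │↓ ↰│
├─┬─╴ │ ╷ └─┐ ┌─────┘ ╷ │
│ │↓ ↲│↑│↳ ↓│ │↓ ← ← ↲│↑│
│ │ ┌─┘ └─┐ │ ╵ ┌───┬─┘ │
│ │↓│  ↑ ↰│↓│  ↓│↱ B│↱ ↑│
│ │ └───╴ │ └─┐ │ ╶─┤ ╷ │
│ │↳ → → ↑│↳ ↓│↓│↑ ↰│↑│ │
│ └───────┴─┐ │ └─╴ │ │ │
│↓ ← ↰      │↓│↳ → ↑│↑│ │
│ ┌─┐ ┌───╴ │ └─┬───┤ └─┤
│↓│ │↑│     │↳ ↓│↱ ↓│↑ ↰│
│ ╵ │ └───┐ ├─╴ │ ╷ └─┐ │
│↳ ↓│↑ ← ↰│ │↓ ↲│↑│↳ ↓│↑│
├─┐ └───┐ └─┘ ┌─┘ └─┐ ╵ │
│ │↳ → ↓│↑ ← ↲│  ↑ ↰│↳ ↑│
│ └───┐ ├─────┘ ┌─╴ ├───┤
│     │↓│       │↱ ↑│↓ ↰│
│ ╶───┘ │ ╶─┬───┤ ╶─┘ ╷ │
│↓ ← ← ↲│   │↱ ↓│↑ ← ↲│↑│
│ ╶─┬───┴───┤ ╷ └─┐ ┌─┘ │
│↳ ↓│    ↱ ↓│↑│↳ ↓│ │↱ ↑│
├─╴ └───╴ ╷ ╵ ├─╴ └─┘ ╷ │
│  ↳ → → ↑│↳ ↑│  ↳ → ↑│ │
└─────────┴───┴───────┴─┘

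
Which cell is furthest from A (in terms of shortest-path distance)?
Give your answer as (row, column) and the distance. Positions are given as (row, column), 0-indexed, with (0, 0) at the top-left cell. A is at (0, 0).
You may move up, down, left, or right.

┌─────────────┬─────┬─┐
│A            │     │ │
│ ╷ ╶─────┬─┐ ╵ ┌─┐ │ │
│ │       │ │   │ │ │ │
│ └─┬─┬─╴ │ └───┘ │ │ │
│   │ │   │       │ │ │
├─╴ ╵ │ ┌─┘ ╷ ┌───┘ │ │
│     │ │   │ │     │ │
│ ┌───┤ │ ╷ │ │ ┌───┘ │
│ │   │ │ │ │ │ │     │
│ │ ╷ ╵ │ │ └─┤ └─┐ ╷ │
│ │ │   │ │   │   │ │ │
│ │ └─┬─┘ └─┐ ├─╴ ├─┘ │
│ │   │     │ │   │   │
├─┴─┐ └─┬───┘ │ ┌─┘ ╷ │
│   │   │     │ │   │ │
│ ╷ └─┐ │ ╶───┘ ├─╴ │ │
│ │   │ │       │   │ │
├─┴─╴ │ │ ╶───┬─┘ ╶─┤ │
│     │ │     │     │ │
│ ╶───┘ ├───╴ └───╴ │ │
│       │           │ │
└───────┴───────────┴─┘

Computing BFS distances from A to all cells:
Furthest cell: (0, 10)
Distance: 46 steps

Path from A to the furthest cell:

┌─────────────┬─────┬─┐
│A → → → → → ↓│↱ → ↓│B│
│ ╷ ╶─────┬─┐ ╵ ┌─┐ │ │
│ │       │ │↳ ↑│ │↓│↑│
│ └─┬─┬─╴ │ └───┘ │ │ │
│   │ │   │       │↓│↑│
├─╴ ╵ │ ┌─┘ ╷ ┌───┘ │ │
│     │ │   │ │↓ ← ↲│↑│
│ ┌───┤ │ ╷ │ │ ┌───┘ │
│ │   │ │ │ │ │↓│    ↑│
│ │ ╷ ╵ │ │ └─┤ └─┐ ╷ │
│ │ │   │ │   │↳ ↓│ │↑│
│ │ └─┬─┘ └─┐ ├─╴ ├─┘ │
│ │   │     │ │↓ ↲│↱ ↑│
├─┴─┐ └─┬───┘ │ ┌─┘ ╷ │
│   │   │     │↓│  ↑│ │
│ ╷ └─┐ │ ╶───┘ ├─╴ │ │
│ │   │ │↓ ← ← ↲│↱ ↑│ │
├─┴─╴ │ │ ╶───┬─┘ ╶─┤ │
│     │ │↳ → ↓│  ↑ ↰│ │
│ ╶───┘ ├───╴ └───╴ │ │
│       │    ↳ → → ↑│ │
└───────┴───────────┴─┘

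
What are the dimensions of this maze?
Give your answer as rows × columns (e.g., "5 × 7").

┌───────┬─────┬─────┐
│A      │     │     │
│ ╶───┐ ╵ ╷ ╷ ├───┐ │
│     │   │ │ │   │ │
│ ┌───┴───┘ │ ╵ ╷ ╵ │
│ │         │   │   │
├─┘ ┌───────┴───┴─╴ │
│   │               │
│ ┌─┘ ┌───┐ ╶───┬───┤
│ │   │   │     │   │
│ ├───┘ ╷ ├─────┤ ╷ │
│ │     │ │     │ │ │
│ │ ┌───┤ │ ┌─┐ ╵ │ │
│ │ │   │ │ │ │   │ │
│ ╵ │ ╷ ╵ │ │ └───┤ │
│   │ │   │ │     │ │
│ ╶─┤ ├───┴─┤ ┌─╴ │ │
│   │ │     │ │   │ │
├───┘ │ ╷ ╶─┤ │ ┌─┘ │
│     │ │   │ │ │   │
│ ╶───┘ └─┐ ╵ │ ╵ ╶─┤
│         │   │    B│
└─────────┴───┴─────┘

Counting the maze dimensions:
Rows (vertical): 11
Columns (horizontal): 10
Dimensions: 11 × 10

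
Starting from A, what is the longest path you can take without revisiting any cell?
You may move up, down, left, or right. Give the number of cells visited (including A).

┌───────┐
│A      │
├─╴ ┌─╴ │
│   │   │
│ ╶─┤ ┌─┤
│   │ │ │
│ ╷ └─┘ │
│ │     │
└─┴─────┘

Finding longest simple path using DFS:
Start: (0, 0)
Longest path visits 10 cells
Path: A → right → down → left → down → right → down → right → right → up

Solution:

┌───────┐
│A ↓    │
├─╴ ┌─╴ │
│↓ ↲│   │
│ ╶─┤ ┌─┤
│↳ ↓│ │B│
│ ╷ └─┘ │
│ │↳ → ↑│
└─┴─────┘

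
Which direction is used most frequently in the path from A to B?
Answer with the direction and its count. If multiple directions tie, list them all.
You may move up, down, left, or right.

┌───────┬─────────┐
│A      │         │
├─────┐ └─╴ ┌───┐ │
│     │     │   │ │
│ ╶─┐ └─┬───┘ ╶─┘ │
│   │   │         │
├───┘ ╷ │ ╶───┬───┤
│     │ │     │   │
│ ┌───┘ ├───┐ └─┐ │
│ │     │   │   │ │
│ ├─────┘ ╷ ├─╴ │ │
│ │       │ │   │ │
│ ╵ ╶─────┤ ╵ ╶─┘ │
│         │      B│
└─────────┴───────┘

Directions: right, right, right, down, right, right, up, right, right, right, down, down, left, left, left, left, down, right, right, down, right, down, left, down, right, right
Counts: {'right': 13, 'down': 7, 'up': 1, 'left': 5}
Most common: right (13 times)

Solution:

┌───────┬─────────┐
│A → → ↓│  ↱ → → ↓│
├─────┐ └─╴ ┌───┐ │
│     │↳ → ↑│   │↓│
│ ╶─┐ └─┬───┘ ╶─┘ │
│   │   │↓ ← ← ← ↲│
├───┘ ╷ │ ╶───┬───┤
│     │ │↳ → ↓│   │
│ ┌───┘ ├───┐ └─┐ │
│ │     │   │↳ ↓│ │
│ ├─────┘ ╷ ├─╴ │ │
│ │       │ │↓ ↲│ │
│ ╵ ╶─────┤ ╵ ╶─┘ │
│         │  ↳ → B│
└─────────┴───────┘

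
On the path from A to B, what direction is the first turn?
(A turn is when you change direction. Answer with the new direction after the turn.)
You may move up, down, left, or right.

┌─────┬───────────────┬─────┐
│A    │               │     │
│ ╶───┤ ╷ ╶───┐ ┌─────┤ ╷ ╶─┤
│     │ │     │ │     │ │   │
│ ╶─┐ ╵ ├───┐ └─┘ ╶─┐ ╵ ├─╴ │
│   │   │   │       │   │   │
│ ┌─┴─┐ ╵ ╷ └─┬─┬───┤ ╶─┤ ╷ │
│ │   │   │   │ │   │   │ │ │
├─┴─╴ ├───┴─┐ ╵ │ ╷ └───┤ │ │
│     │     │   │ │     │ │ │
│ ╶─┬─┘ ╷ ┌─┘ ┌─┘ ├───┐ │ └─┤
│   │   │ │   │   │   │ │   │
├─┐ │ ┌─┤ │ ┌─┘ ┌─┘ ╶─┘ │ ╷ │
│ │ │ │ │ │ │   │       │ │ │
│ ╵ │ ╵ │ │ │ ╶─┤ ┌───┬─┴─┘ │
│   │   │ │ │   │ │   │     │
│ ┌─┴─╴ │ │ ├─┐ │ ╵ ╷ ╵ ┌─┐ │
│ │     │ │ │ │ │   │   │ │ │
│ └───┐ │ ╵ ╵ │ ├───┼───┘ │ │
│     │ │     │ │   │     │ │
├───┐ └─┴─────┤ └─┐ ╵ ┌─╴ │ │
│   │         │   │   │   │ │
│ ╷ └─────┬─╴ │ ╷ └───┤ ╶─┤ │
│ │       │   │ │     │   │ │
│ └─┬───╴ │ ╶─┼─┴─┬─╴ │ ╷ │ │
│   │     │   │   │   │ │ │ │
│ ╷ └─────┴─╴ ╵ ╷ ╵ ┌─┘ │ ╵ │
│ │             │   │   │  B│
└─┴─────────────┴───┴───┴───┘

Directions: down, right, right, down, right, up, up, right, down, right, right, down, right, right, up, right, right, down, right, up, up, right, down, right, down, left, down, down, down, right, down, down, down, down, down, down, down, down
First turn direction: right

Solution:

┌─────┬───────────────┬─────┐
│A    │↱ ↓            │↱ ↓  │
│ ╶───┤ ╷ ╶───┐ ┌─────┤ ╷ ╶─┤
│↳ → ↓│↑│↳ → ↓│ │↱ → ↓│↑│↳ ↓│
│ ╶─┐ ╵ ├───┐ └─┘ ╶─┐ ╵ ├─╴ │
│   │↳ ↑│   │↳ → ↑  │↳ ↑│↓ ↲│
│ ┌─┴─┐ ╵ ╷ └─┬─┬───┤ ╶─┤ ╷ │
│ │   │   │   │ │   │   │↓│ │
├─┴─╴ ├───┴─┐ ╵ │ ╷ └───┤ │ │
│     │     │   │ │     │↓│ │
│ ╶─┬─┘ ╷ ┌─┘ ┌─┘ ├───┐ │ └─┤
│   │   │ │   │   │   │ │↳ ↓│
├─┐ │ ┌─┤ │ ┌─┘ ┌─┘ ╶─┘ │ ╷ │
│ │ │ │ │ │ │   │       │ │↓│
│ ╵ │ ╵ │ │ │ ╶─┤ ┌───┬─┴─┘ │
│   │   │ │ │   │ │   │    ↓│
│ ┌─┴─╴ │ │ ├─┐ │ ╵ ╷ ╵ ┌─┐ │
│ │     │ │ │ │ │   │   │ │↓│
│ └───┐ │ ╵ ╵ │ ├───┼───┘ │ │
│     │ │     │ │   │     │↓│
├───┐ └─┴─────┤ └─┐ ╵ ┌─╴ │ │
│   │         │   │   │   │↓│
│ ╷ └─────┬─╴ │ ╷ └───┤ ╶─┤ │
│ │       │   │ │     │   │↓│
│ └─┬───╴ │ ╶─┼─┴─┬─╴ │ ╷ │ │
│   │     │   │   │   │ │ │↓│
│ ╷ └─────┴─╴ ╵ ╷ ╵ ┌─┘ │ ╵ │
│ │             │   │   │  B│
└─┴─────────────┴───┴───┴───┘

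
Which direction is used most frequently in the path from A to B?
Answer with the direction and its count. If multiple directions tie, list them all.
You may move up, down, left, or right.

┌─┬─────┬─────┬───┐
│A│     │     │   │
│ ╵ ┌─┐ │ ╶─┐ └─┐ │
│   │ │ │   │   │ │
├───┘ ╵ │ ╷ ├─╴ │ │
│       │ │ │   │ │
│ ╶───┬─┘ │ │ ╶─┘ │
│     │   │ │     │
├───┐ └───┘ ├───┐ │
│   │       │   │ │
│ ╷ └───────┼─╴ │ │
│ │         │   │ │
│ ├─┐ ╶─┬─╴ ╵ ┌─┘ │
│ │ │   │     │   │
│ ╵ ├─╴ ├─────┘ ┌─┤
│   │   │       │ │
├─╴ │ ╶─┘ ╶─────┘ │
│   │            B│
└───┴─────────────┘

Directions: down, right, up, right, right, down, down, left, left, left, down, right, right, down, right, right, right, up, up, up, left, up, right, right, down, right, down, left, down, right, right, down, down, down, left, down, left, left, left, down, right, right, right, right
Counts: {'down': 13, 'right': 17, 'up': 5, 'left': 9}
Most common: right (17 times)

Solution:

┌─┬─────┬─────┬───┐
│A│↱ → ↓│↱ → ↓│   │
│ ╵ ┌─┐ │ ╶─┐ └─┐ │
│↳ ↑│ │↓│↑ ↰│↳ ↓│ │
├───┘ ╵ │ ╷ ├─╴ │ │
│↓ ← ← ↲│ │↑│↓ ↲│ │
│ ╶───┬─┘ │ │ ╶─┘ │
│↳ → ↓│   │↑│↳ → ↓│
├───┐ └───┘ ├───┐ │
│   │↳ → → ↑│   │↓│
│ ╷ └───────┼─╴ │ │
│ │         │   │↓│
│ ├─┐ ╶─┬─╴ ╵ ┌─┘ │
│ │ │   │     │↓ ↲│
│ ╵ ├─╴ ├─────┘ ┌─┤
│   │   │↓ ← ← ↲│ │
├─╴ │ ╶─┘ ╶─────┘ │
│   │    ↳ → → → B│
└───┴─────────────┘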